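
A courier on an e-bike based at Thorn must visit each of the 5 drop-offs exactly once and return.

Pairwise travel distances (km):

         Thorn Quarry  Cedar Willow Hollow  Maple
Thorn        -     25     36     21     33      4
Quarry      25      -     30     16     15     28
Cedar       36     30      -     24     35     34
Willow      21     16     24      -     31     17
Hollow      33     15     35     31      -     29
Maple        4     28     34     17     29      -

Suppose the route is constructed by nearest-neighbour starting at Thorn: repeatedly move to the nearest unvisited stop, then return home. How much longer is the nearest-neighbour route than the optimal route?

The nearest-neighbour route is 3 km longer than optimal.

From Thorn: Maple=4, Willow=21, Quarry=25, Hollow=33, Cedar=36 → choose Maple (4).
From Maple: Willow=17, Quarry=28, Hollow=29, Cedar=34 → choose Willow (17).
From Willow: Quarry=16, Cedar=24, Hollow=31 → choose Quarry (16).
From Quarry: Hollow=15, Cedar=30 → choose Hollow (15).
From Hollow: Cedar=35 → choose Cedar (35).
NN route Thorn → Maple → Willow → Quarry → Hollow → Cedar → Thorn costs 123.
Optimal: Thorn → Quarry → Hollow → Cedar → Willow → Maple → Thorn costs 120 (by enumerating all 60 distinct tours).
Excess = 123 − 120 = 3.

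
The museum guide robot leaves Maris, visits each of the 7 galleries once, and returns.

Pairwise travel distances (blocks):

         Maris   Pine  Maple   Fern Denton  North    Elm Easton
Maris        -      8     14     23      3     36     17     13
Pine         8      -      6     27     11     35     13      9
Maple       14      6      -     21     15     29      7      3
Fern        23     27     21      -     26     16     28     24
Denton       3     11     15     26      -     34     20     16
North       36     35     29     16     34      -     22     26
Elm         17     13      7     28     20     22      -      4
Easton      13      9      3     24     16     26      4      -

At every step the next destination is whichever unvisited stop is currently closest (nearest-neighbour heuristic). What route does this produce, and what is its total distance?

88 blocks along Maris → Denton → Pine → Maple → Easton → Elm → North → Fern → Maris.

Maris → [Denton:3 / Pine:8 / Easton:13 / Maple:14 / Elm:17 / Fern:23 / North:36] → Denton (3)
Denton → [Pine:11 / Maple:15 / Easton:16 / Elm:20 / Fern:26 / North:34] → Pine (11)
Pine → [Maple:6 / Easton:9 / Elm:13 / Fern:27 / North:35] → Maple (6)
Maple → [Easton:3 / Elm:7 / Fern:21 / North:29] → Easton (3)
Easton → [Elm:4 / Fern:24 / North:26] → Elm (4)
Elm → [North:22 / Fern:28] → North (22)
North → [Fern:16] → Fern (16)
Return Fern→Maris: 23.
Total = 3 + 11 + 6 + 3 + 4 + 22 + 16 + 23 = 88.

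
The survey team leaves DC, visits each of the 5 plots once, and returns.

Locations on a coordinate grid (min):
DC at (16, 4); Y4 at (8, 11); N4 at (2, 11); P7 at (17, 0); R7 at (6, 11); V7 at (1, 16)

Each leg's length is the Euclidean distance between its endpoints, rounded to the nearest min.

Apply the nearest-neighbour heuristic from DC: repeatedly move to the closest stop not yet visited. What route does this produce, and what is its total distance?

Total distance 48 min via the nearest-neighbour route DC → P7 → Y4 → R7 → N4 → V7 → DC.

From DC: distances to unvisited — P7=4, Y4=11, R7=12, N4=16, V7=19. Nearest is P7 (4).
From P7: distances to unvisited — Y4=14, R7=16, N4=19, V7=23. Nearest is Y4 (14).
From Y4: distances to unvisited — R7=2, N4=6, V7=9. Nearest is R7 (2).
From R7: distances to unvisited — N4=4, V7=7. Nearest is N4 (4).
From N4: distances to unvisited — V7=5. Nearest is V7 (5).
Return V7→DC: 19.
Total = 4 + 14 + 2 + 4 + 5 + 19 = 48.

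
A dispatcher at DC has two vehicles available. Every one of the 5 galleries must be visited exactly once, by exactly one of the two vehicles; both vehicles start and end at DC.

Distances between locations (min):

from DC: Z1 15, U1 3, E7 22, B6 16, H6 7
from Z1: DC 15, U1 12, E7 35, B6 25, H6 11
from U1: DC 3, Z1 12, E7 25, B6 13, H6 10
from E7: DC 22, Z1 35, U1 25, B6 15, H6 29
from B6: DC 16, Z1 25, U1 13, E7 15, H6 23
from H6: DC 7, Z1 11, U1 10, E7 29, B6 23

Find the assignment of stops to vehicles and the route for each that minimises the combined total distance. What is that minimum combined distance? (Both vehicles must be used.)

86 min — the smallest possible combined total.

There are 2^4 − 1 = 15 ways to divide the 5 stops into two non-empty groups. For each, the best each vehicle can do is its own shortest tour through its group:
  {Z1} + {U1, E7, B6, H6}: 30 + 67 = 97
  {U1} + {Z1, E7, B6, H6}: 6 + 80 = 86
  {Z1, U1} + {E7, B6, H6}: 30 + 67 = 97
  {E7} + {Z1, U1, B6, H6}: 44 + 59 = 103
  {Z1, E7} + {U1, B6, H6}: 72 + 46 = 118
  {U1, E7} + {Z1, B6, H6}: 50 + 59 = 109
  … (15 splits in total)
Best: vehicle 1 DC → U1 → DC = 6; vehicle 2 DC → E7 → B6 → Z1 → H6 → DC = 80; combined 86.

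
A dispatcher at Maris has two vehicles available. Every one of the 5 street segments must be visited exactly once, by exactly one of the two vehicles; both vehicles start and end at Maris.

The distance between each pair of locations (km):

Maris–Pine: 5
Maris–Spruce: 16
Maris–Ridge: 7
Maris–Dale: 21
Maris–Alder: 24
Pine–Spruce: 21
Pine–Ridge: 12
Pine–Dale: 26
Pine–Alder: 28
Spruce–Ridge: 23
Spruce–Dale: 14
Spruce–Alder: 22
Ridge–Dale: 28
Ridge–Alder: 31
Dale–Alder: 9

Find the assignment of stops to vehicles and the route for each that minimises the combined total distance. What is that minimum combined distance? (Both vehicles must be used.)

86 km — the smallest possible combined total.

There are 2^4 − 1 = 15 ways to divide the 5 stops into two non-empty groups. For each, the best each vehicle can do is its own shortest tour through its group:
  {Pine} + {Spruce, Ridge, Dale, Alder}: 10 + 77 = 87
  {Spruce} + {Pine, Ridge, Dale, Alder}: 32 + 77 = 109
  {Pine, Spruce} + {Ridge, Dale, Alder}: 42 + 68 = 110
  {Ridge} + {Pine, Spruce, Dale, Alder}: 14 + 72 = 86
  {Pine, Ridge} + {Spruce, Dale, Alder}: 24 + 63 = 87
  {Spruce, Ridge} + {Pine, Dale, Alder}: 46 + 63 = 109
  … (15 splits in total)
Best: vehicle 1 Maris → Ridge → Maris = 14; vehicle 2 Maris → Pine → Alder → Dale → Spruce → Maris = 72; combined 86.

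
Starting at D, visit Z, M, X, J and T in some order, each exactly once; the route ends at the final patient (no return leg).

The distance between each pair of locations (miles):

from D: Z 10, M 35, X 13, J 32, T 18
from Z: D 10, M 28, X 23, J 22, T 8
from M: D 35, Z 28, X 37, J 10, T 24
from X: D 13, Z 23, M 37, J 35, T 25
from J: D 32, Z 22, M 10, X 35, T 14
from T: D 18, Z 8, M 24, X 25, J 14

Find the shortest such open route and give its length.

68 miles — the minimum one-way total.

There are 5! = 120 possible orderings.
D - Z - M - X - J - T: 10+28+37+35+14 = 124
D - Z - M - X - T - J: 10+28+37+25+14 = 114
D - Z - M - J - X - T: 10+28+10+35+25 = 108
D - Z - M - J - T - X: 10+28+10+14+25 = 87
D - Z - M - T - X - J: 10+28+24+25+35 = 122
D - Z - M - T - J - X: 10+28+24+14+35 = 111
D - Z - X - M - J - T: 10+23+37+10+14 = 94
D - Z - X - M - T - J: 10+23+37+24+14 = 108
D - Z - X - J - M - T: 10+23+35+10+24 = 102
D - Z - X - J - T - M: 10+23+35+14+24 = 106
D - Z - X - T - M - J: 10+23+25+24+10 = 92
D - Z - X - T - J - M: 10+23+25+14+10 = 82
D - Z - J - M - X - T: 10+22+10+37+25 = 104
D - Z - J - M - T - X: 10+22+10+24+25 = 91
… (106 more)
D - X - Z - T - J - M: 13+23+8+14+10 = 68  ← best
The minimum is 68.
One shortest path: D → X → Z → T → J → M.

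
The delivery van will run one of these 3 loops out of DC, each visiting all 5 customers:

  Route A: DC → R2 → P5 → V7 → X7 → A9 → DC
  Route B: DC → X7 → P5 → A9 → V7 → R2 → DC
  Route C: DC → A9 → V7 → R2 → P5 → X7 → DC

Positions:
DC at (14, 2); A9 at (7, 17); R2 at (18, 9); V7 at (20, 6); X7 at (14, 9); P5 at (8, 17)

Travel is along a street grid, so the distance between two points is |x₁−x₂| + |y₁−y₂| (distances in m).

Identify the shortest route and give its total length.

Shortest is Route B, total 62 m.

Route A: 11 + 18 + 23 + 9 + 15 + 22 = 98
Route B: 7 + 14 + 1 + 24 + 5 + 11 = 62
Route C: 22 + 24 + 5 + 18 + 14 + 7 = 90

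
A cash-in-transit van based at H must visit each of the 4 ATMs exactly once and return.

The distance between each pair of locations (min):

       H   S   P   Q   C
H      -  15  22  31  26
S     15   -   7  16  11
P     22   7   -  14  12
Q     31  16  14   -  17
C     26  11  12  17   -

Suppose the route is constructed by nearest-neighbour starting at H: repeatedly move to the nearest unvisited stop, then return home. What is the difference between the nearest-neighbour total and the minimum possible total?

3 min longer than the optimal tour.

H: S=15, P=22, C=26, Q=31 ⇒ S
S: P=7, C=11, Q=16 ⇒ P
P: C=12, Q=14 ⇒ C
C: Q=17 ⇒ Q
NN route H → S → P → C → Q → H costs 82.
Optimal: H → S → P → Q → C → H costs 79 (by enumerating all 12 distinct tours).
Excess = 82 − 79 = 3.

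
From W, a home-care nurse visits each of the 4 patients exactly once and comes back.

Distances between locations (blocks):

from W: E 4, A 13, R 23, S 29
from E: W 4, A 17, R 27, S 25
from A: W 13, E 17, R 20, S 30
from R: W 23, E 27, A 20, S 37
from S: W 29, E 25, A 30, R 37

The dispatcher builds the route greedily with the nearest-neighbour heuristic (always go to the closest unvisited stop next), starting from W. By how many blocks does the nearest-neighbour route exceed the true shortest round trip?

From W: E=4, A=13, R=23, S=29 → choose E (4).
From E: A=17, S=25, R=27 → choose A (17).
From A: R=20, S=30 → choose R (20).
From R: S=37 → choose S (37).
NN route W → E → A → R → S → W costs 107.
Optimal: W → E → S → R → A → W costs 99 (by enumerating all 12 distinct tours).
Excess = 107 − 99 = 8.

Excess over optimum: 8 blocks.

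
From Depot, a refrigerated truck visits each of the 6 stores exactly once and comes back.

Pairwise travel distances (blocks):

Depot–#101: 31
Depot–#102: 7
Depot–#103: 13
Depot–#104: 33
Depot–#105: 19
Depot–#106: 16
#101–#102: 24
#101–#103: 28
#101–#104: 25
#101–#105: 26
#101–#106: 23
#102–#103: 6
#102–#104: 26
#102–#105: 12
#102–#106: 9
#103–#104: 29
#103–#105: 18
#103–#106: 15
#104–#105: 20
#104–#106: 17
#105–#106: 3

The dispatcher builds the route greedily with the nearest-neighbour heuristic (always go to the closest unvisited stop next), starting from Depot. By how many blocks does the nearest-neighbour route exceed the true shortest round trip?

Depot: #102=7, #103=13, #106=16, #105=19, #101=31, #104=33 ⇒ #102
#102: #103=6, #106=9, #105=12, #101=24, #104=26 ⇒ #103
#103: #106=15, #105=18, #101=28, #104=29 ⇒ #106
#106: #105=3, #104=17, #101=23 ⇒ #105
#105: #104=20, #101=26 ⇒ #104
#104: #101=25 ⇒ #101
NN route Depot → #102 → #103 → #106 → #105 → #104 → #101 → Depot costs 107.
Optimal: Depot → #102 → #103 → #101 → #104 → #105 → #106 → Depot costs 105 (by enumerating all 360 distinct tours).
Excess = 107 − 105 = 2.

2 blocks longer than the optimal tour.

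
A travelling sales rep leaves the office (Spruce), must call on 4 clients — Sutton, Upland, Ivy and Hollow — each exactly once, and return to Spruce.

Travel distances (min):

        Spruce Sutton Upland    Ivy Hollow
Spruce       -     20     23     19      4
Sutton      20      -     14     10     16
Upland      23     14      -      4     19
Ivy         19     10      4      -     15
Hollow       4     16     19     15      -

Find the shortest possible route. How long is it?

Minimum total distance: 57 min.

There are 12 distinct closed tours to check (reversals are equivalent).
Spruce-Sutton-Upland-Ivy-Hollow-Spruce: 20+14+4+15+4 = 57
Spruce-Sutton-Upland-Hollow-Ivy-Spruce: 20+14+19+15+19 = 87
Spruce-Sutton-Ivy-Upland-Hollow-Spruce: 20+10+4+19+4 = 57
Spruce-Sutton-Ivy-Hollow-Upland-Spruce: 20+10+15+19+23 = 87
Spruce-Sutton-Hollow-Upland-Ivy-Spruce: 20+16+19+4+19 = 78
Spruce-Sutton-Hollow-Ivy-Upland-Spruce: 20+16+15+4+23 = 78
Spruce-Upland-Sutton-Ivy-Hollow-Spruce: 23+14+10+15+4 = 66
Spruce-Upland-Sutton-Hollow-Ivy-Spruce: 23+14+16+15+19 = 87
Spruce-Upland-Ivy-Sutton-Hollow-Spruce: 23+4+10+16+4 = 57
Spruce-Upland-Hollow-Sutton-Ivy-Spruce: 23+19+16+10+19 = 87
Spruce-Ivy-Sutton-Upland-Hollow-Spruce: 19+10+14+19+4 = 66
Spruce-Ivy-Upland-Sutton-Hollow-Spruce: 19+4+14+16+4 = 57
The minimum is 57.
One optimal route: Spruce → Sutton → Upland → Ivy → Hollow → Spruce (or its reverse).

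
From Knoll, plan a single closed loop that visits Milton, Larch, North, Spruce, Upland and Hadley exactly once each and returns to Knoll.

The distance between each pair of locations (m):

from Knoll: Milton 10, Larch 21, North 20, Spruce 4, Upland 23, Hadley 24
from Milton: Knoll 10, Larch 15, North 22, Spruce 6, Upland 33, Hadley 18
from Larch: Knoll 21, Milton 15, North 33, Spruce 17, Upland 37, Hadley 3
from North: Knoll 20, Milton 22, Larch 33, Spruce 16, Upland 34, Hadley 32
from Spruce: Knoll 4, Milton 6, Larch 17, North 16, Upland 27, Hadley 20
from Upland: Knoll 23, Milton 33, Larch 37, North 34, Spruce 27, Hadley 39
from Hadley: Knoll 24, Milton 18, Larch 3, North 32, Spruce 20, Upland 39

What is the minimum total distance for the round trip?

Knoll-Milton-Larch-North-Spruce-Upland-Hadley-Knoll: 10+15+33+16+27+39+24 = 164
Knoll-Milton-Larch-North-Spruce-Hadley-Upland-Knoll: 10+15+33+16+20+39+23 = 156
Knoll-Milton-Larch-North-Upland-Spruce-Hadley-Knoll: 10+15+33+34+27+20+24 = 163
Knoll-Milton-Larch-North-Upland-Hadley-Spruce-Knoll: 10+15+33+34+39+20+4 = 155
Knoll-Milton-Larch-North-Hadley-Spruce-Upland-Knoll: 10+15+33+32+20+27+23 = 160
Knoll-Milton-Larch-North-Hadley-Upland-Spruce-Knoll: 10+15+33+32+39+27+4 = 160
Knoll-Milton-Larch-Spruce-North-Upland-Hadley-Knoll: 10+15+17+16+34+39+24 = 155
Knoll-Milton-Larch-Spruce-North-Hadley-Upland-Knoll: 10+15+17+16+32+39+23 = 152
… (352 more)
Knoll-Spruce-Milton-Larch-Hadley-North-Upland-Knoll: 4+6+15+3+32+34+23 = 117  ← best
The minimum is 117.
One optimal route: Knoll → Spruce → Milton → Larch → Hadley → North → Upland → Knoll (or its reverse).

Shortest round trip = 117 m.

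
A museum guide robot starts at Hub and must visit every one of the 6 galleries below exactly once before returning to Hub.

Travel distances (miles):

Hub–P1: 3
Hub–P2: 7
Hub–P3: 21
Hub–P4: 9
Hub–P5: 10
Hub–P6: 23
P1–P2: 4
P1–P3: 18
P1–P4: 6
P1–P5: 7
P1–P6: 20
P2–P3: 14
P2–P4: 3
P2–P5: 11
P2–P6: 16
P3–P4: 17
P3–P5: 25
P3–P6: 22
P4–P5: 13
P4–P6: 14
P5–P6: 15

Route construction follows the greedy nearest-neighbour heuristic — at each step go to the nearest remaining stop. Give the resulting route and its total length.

From Hub: distances to unvisited — P1=3, P2=7, P4=9, P5=10, P3=21, P6=23. Nearest is P1 (3).
From P1: distances to unvisited — P2=4, P4=6, P5=7, P3=18, P6=20. Nearest is P2 (4).
From P2: distances to unvisited — P4=3, P5=11, P3=14, P6=16. Nearest is P4 (3).
From P4: distances to unvisited — P5=13, P6=14, P3=17. Nearest is P5 (13).
From P5: distances to unvisited — P6=15, P3=25. Nearest is P6 (15).
From P6: distances to unvisited — P3=22. Nearest is P3 (22).
Return P3→Hub: 21.
Total = 3 + 4 + 3 + 13 + 15 + 22 + 21 = 81.

81 miles along Hub → P1 → P2 → P4 → P5 → P6 → P3 → Hub.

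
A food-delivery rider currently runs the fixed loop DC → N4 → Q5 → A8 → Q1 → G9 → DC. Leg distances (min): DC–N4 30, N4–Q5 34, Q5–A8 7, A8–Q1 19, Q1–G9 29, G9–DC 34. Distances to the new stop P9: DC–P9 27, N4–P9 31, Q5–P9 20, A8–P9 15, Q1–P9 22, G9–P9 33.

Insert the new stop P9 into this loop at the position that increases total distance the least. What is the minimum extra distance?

Insertion cost between consecutive stops i–j is d(i,P9) + d(P9,j) − d(i,j):
  between DC and N4: 27 + 31 − 30 = 28
  between N4 and Q5: 31 + 20 − 34 = 17
  between Q5 and A8: 20 + 15 − 7 = 28
  between A8 and Q1: 15 + 22 − 19 = 18
  between Q1 and G9: 22 + 33 − 29 = 26
  between G9 and DC: 33 + 27 − 34 = 26
Cheapest insertion is between N4 and Q5, adding 17.
New total = 153 + 17 = 170.

+17 min — insert P9 between N4 and Q5.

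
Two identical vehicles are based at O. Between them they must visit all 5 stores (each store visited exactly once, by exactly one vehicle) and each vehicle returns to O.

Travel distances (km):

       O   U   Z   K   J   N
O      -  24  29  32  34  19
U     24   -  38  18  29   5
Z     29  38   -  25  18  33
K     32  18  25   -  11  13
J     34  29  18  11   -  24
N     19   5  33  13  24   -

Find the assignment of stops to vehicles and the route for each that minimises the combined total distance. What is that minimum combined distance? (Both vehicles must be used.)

Check every non-empty split of the stops between the two vehicles; for each half take its own optimal tour:
  {U} + {Z, K, J, N}: 48 + 90 = 138
  {Z} + {U, K, J, N}: 58 + 87 = 145
  {U, Z} + {K, J, N}: 91 + 77 = 168
  {K} + {U, Z, J, N}: 64 + 100 = 164
  {U, K} + {Z, J, N}: 74 + 90 = 164
  {Z, K} + {U, J, N}: 86 + 87 = 173
  … (15 splits in total)
Best: vehicle 1 O → U → O = 48; vehicle 2 O → Z → J → K → N → O = 90; combined 138.

Minimum combined distance: 138 km.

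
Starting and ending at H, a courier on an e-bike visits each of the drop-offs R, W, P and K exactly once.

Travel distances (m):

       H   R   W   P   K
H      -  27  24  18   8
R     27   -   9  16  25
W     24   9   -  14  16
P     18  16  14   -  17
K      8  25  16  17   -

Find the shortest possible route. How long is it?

H - R - W - P - K - H: 27+9+14+17+8 = 75
H - R - W - K - P - H: 27+9+16+17+18 = 87
H - R - P - W - K - H: 27+16+14+16+8 = 81
H - R - P - K - W - H: 27+16+17+16+24 = 100
H - R - K - W - P - H: 27+25+16+14+18 = 100
H - R - K - P - W - H: 27+25+17+14+24 = 107
H - W - R - P - K - H: 24+9+16+17+8 = 74
H - W - R - K - P - H: 24+9+25+17+18 = 93
H - W - P - R - K - H: 24+14+16+25+8 = 87
H - W - K - R - P - H: 24+16+25+16+18 = 99
H - P - R - W - K - H: 18+16+9+16+8 = 67
H - P - W - R - K - H: 18+14+9+25+8 = 74
The minimum is 67.
One optimal route: H → P → R → W → K → H (or its reverse).

Shortest round trip = 67 m.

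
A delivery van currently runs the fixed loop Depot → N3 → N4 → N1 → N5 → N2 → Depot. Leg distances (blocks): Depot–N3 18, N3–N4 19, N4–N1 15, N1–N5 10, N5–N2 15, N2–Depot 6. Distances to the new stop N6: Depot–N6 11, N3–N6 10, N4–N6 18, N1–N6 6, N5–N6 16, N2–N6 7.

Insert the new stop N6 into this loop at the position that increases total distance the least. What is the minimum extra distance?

+3 blocks — insert N6 between Depot and N3.

Insertion cost between consecutive stops i–j is d(i,N6) + d(N6,j) − d(i,j):
  between Depot and N3: 11 + 10 − 18 = 3
  between N3 and N4: 10 + 18 − 19 = 9
  between N4 and N1: 18 + 6 − 15 = 9
  between N1 and N5: 6 + 16 − 10 = 12
  between N5 and N2: 16 + 7 − 15 = 8
  between N2 and Depot: 7 + 11 − 6 = 12
Cheapest insertion is between Depot and N3, adding 3.
New total = 83 + 3 = 86.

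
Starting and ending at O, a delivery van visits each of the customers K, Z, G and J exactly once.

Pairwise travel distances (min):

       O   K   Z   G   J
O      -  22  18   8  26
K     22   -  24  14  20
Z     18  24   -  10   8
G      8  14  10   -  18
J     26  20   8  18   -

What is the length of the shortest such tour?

68 min — the shortest possible round trip.

There are 12 distinct closed tours to check (reversals are equivalent).
O→K→Z→G→J→O: 22+24+10+18+26 = 100
O→K→Z→J→G→O: 22+24+8+18+8 = 80
O→K→G→Z→J→O: 22+14+10+8+26 = 80
O→K→G→J→Z→O: 22+14+18+8+18 = 80
O→K→J→Z→G→O: 22+20+8+10+8 = 68
O→K→J→G→Z→O: 22+20+18+10+18 = 88
O→Z→K→G→J→O: 18+24+14+18+26 = 100
O→Z→K→J→G→O: 18+24+20+18+8 = 88
O→Z→G→K→J→O: 18+10+14+20+26 = 88
O→Z→J→K→G→O: 18+8+20+14+8 = 68
O→G→K→Z→J→O: 8+14+24+8+26 = 80
O→G→Z→K→J→O: 8+10+24+20+26 = 88
The minimum is 68.
One optimal route: O → K → J → Z → G → O (or its reverse).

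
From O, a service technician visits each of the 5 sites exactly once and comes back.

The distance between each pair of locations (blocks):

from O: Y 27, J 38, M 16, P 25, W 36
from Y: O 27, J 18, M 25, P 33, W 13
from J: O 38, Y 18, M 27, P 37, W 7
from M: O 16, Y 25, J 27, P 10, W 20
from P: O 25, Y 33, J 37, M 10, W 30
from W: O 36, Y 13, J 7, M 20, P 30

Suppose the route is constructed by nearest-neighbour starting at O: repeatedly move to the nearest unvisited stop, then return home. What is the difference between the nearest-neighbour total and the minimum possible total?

The nearest-neighbour route is 1 blocks longer than optimal.

O: M=16, P=25, Y=27, W=36, J=38 ⇒ M
M: P=10, W=20, Y=25, J=27 ⇒ P
P: W=30, Y=33, J=37 ⇒ W
W: J=7, Y=13 ⇒ J
J: Y=18 ⇒ Y
NN route O → M → P → W → J → Y → O costs 108.
Optimal: O → Y → J → W → M → P → O costs 107 (by enumerating all 60 distinct tours).
Excess = 108 − 107 = 1.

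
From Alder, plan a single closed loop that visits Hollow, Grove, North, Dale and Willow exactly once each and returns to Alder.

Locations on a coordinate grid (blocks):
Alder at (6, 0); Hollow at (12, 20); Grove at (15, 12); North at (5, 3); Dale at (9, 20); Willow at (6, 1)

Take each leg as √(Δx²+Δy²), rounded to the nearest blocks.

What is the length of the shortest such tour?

47 blocks — the shortest possible round trip.

Alder - Hollow - Grove - North - Dale - Willow - Alder: 21+9+13+17+19+1 = 80
Alder - Hollow - Grove - North - Willow - Dale - Alder: 21+9+13+2+19+20 = 84
Alder - Hollow - Grove - Dale - North - Willow - Alder: 21+9+10+17+2+1 = 60
Alder - Hollow - Grove - Dale - Willow - North - Alder: 21+9+10+19+2+3 = 64
Alder - Hollow - Grove - Willow - North - Dale - Alder: 21+9+14+2+17+20 = 83
Alder - Hollow - Grove - Willow - Dale - North - Alder: 21+9+14+19+17+3 = 83
Alder - Hollow - North - Grove - Dale - Willow - Alder: 21+18+13+10+19+1 = 82
Alder - Hollow - North - Grove - Willow - Dale - Alder: 21+18+13+14+19+20 = 105
Alder - Hollow - North - Dale - Grove - Willow - Alder: 21+18+17+10+14+1 = 81
Alder - Hollow - North - Dale - Willow - Grove - Alder: 21+18+17+19+14+15 = 104
Alder - Hollow - North - Willow - Grove - Dale - Alder: 21+18+2+14+10+20 = 85
Alder - Hollow - North - Willow - Dale - Grove - Alder: 21+18+2+19+10+15 = 85
Alder - Hollow - Dale - Grove - North - Willow - Alder: 21+3+10+13+2+1 = 50
Alder - Hollow - Dale - Grove - Willow - North - Alder: 21+3+10+14+2+3 = 53
… (46 more)
Alder - Grove - Hollow - Dale - North - Willow - Alder: 15+9+3+17+2+1 = 47  ← best
The minimum is 47.
One optimal route: Alder → Grove → Hollow → Dale → North → Willow → Alder (or its reverse).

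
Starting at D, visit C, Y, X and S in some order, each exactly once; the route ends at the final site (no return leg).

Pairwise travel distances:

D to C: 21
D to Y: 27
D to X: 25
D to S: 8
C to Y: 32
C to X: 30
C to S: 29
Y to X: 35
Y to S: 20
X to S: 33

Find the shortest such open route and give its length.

There are 4! = 24 possible orderings.
D→C→Y→X→S: 21+32+35+33 = 121
D→C→Y→S→X: 21+32+20+33 = 106
D→C→X→Y→S: 21+30+35+20 = 106
D→C→X→S→Y: 21+30+33+20 = 104
D→C→S→Y→X: 21+29+20+35 = 105
D→C→S→X→Y: 21+29+33+35 = 118
D→Y→C→X→S: 27+32+30+33 = 122
D→Y→C→S→X: 27+32+29+33 = 121
D→Y→X→C→S: 27+35+30+29 = 121
D→Y→X→S→C: 27+35+33+29 = 124
D→Y→S→C→X: 27+20+29+30 = 106
D→Y→S→X→C: 27+20+33+30 = 110
D→X→C→Y→S: 25+30+32+20 = 107
D→X→C→S→Y: 25+30+29+20 = 104
… (10 more)
D→S→Y→C→X: 8+20+32+30 = 90  ← best
The minimum is 90.
One shortest path: D → S → Y → C → X.

Shortest open route: 90.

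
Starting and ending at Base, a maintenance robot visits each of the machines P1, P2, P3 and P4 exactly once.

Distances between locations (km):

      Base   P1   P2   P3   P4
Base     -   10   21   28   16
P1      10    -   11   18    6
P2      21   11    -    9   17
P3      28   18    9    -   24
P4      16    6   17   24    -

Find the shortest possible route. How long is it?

Minimum total distance: 70 km.

Base→P1→P2→P3→P4→Base: 10+11+9+24+16 = 70
Base→P1→P2→P4→P3→Base: 10+11+17+24+28 = 90
Base→P1→P3→P2→P4→Base: 10+18+9+17+16 = 70
Base→P1→P3→P4→P2→Base: 10+18+24+17+21 = 90
Base→P1→P4→P2→P3→Base: 10+6+17+9+28 = 70
Base→P1→P4→P3→P2→Base: 10+6+24+9+21 = 70
Base→P2→P1→P3→P4→Base: 21+11+18+24+16 = 90
Base→P2→P1→P4→P3→Base: 21+11+6+24+28 = 90
Base→P2→P3→P1→P4→Base: 21+9+18+6+16 = 70
Base→P2→P4→P1→P3→Base: 21+17+6+18+28 = 90
Base→P3→P1→P2→P4→Base: 28+18+11+17+16 = 90
Base→P3→P2→P1→P4→Base: 28+9+11+6+16 = 70
The minimum is 70.
One optimal route: Base → P1 → P2 → P3 → P4 → Base (or its reverse).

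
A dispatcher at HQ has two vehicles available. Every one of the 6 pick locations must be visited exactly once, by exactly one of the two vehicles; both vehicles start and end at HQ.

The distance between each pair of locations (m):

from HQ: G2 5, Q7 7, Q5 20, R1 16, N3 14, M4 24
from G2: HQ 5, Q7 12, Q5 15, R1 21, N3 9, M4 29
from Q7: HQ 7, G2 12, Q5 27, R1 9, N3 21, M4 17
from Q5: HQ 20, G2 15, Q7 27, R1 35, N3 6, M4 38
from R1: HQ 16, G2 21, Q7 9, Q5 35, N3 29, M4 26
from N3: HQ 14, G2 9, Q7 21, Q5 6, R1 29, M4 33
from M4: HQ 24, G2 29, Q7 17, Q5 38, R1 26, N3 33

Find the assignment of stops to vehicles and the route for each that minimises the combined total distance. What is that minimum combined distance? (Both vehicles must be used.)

Minimum combined distance: 106 m.

Check every non-empty split of the stops between the two vehicles; for each half take its own optimal tour:
  {G2} + {Q7, Q5, R1, N3, M4}: 10 + 100 = 110
  {Q7} + {G2, Q5, R1, N3, M4}: 14 + 100 = 114
  {G2, Q7} + {Q5, R1, N3, M4}: 24 + 100 = 124
  {Q5} + {G2, Q7, R1, N3, M4}: 40 + 89 = 129
  {G2, Q5} + {Q7, R1, N3, M4}: 40 + 89 = 129
  {Q7, Q5} + {G2, R1, N3, M4}: 54 + 89 = 143
  … (31 splits in total)
  {G2, Q5, N3} + {Q7, R1, M4}: 40 + 66 = 106  ← best
Best: vehicle 1 HQ → G2 → Q5 → N3 → HQ = 40; vehicle 2 HQ → Q7 → R1 → M4 → HQ = 66; combined 106.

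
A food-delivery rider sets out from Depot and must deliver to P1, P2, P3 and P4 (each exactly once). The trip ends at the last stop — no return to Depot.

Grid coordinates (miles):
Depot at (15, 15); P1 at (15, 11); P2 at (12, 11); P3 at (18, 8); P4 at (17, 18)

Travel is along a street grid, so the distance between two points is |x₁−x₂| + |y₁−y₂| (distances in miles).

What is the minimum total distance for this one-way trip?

Shortest open route: 25 miles.

There are 4! = 24 possible orderings.
Depot→P1→P2→P3→P4: 4+3+9+11 = 27
Depot→P1→P2→P4→P3: 4+3+12+11 = 30
Depot→P1→P3→P2→P4: 4+6+9+12 = 31
Depot→P1→P3→P4→P2: 4+6+11+12 = 33
Depot→P1→P4→P2→P3: 4+9+12+9 = 34
Depot→P1→P4→P3→P2: 4+9+11+9 = 33
Depot→P2→P1→P3→P4: 7+3+6+11 = 27
Depot→P2→P1→P4→P3: 7+3+9+11 = 30
Depot→P2→P3→P1→P4: 7+9+6+9 = 31
Depot→P2→P3→P4→P1: 7+9+11+9 = 36
Depot→P2→P4→P1→P3: 7+12+9+6 = 34
Depot→P2→P4→P3→P1: 7+12+11+6 = 36
Depot→P3→P1→P2→P4: 10+6+3+12 = 31
Depot→P3→P1→P4→P2: 10+6+9+12 = 37
… (10 more)
Depot→P4→P3→P1→P2: 5+11+6+3 = 25  ← best
The minimum is 25.
One shortest path: Depot → P4 → P3 → P1 → P2.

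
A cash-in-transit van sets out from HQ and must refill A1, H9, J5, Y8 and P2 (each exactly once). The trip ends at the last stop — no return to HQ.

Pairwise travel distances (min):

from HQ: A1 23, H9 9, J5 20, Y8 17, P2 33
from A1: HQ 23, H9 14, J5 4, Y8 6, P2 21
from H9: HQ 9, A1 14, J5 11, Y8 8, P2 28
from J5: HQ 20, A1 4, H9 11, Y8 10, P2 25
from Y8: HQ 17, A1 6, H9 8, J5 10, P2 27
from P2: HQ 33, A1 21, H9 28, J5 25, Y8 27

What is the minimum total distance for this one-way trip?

There are 5! = 120 possible orderings.
HQ - A1 - H9 - J5 - Y8 - P2: 23+14+11+10+27 = 85
HQ - A1 - H9 - J5 - P2 - Y8: 23+14+11+25+27 = 100
HQ - A1 - H9 - Y8 - J5 - P2: 23+14+8+10+25 = 80
HQ - A1 - H9 - Y8 - P2 - J5: 23+14+8+27+25 = 97
HQ - A1 - H9 - P2 - J5 - Y8: 23+14+28+25+10 = 100
HQ - A1 - H9 - P2 - Y8 - J5: 23+14+28+27+10 = 102
HQ - A1 - J5 - H9 - Y8 - P2: 23+4+11+8+27 = 73
HQ - A1 - J5 - H9 - P2 - Y8: 23+4+11+28+27 = 93
HQ - A1 - J5 - Y8 - H9 - P2: 23+4+10+8+28 = 73
HQ - A1 - J5 - Y8 - P2 - H9: 23+4+10+27+28 = 92
HQ - A1 - J5 - P2 - H9 - Y8: 23+4+25+28+8 = 88
HQ - A1 - J5 - P2 - Y8 - H9: 23+4+25+27+8 = 87
HQ - A1 - Y8 - H9 - J5 - P2: 23+6+8+11+25 = 73
HQ - A1 - Y8 - H9 - P2 - J5: 23+6+8+28+25 = 90
… (106 more)
HQ - H9 - Y8 - A1 - J5 - P2: 9+8+6+4+25 = 52  ← best
The minimum is 52.
One shortest path: HQ → H9 → Y8 → A1 → J5 → P2.

Minimum one-way distance = 52 min.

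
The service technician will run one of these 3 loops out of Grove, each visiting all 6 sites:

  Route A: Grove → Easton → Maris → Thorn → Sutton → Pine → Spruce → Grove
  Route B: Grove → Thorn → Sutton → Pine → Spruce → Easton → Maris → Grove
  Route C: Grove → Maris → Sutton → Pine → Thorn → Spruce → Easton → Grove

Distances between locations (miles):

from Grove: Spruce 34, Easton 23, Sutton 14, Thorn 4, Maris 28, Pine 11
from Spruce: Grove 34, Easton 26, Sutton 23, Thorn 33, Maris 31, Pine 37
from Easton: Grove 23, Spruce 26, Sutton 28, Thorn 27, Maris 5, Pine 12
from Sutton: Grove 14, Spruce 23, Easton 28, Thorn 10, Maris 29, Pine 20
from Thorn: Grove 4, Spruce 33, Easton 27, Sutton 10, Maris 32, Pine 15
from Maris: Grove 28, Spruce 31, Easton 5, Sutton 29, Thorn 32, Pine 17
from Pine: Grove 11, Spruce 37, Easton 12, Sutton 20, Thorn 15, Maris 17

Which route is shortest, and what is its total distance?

Route A: 23 + 5 + 32 + 10 + 20 + 37 + 34 = 161
Route B: 4 + 10 + 20 + 37 + 26 + 5 + 28 = 130
Route C: 28 + 29 + 20 + 15 + 33 + 26 + 23 = 174

130 miles — Route B is the shortest.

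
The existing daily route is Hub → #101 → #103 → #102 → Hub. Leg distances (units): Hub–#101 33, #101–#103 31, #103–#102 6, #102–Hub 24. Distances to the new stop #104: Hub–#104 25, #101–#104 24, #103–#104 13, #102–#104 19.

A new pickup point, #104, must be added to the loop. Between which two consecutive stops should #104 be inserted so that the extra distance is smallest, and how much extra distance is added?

Minimum extra distance: 6, inserting #104 between #101 and #103.

Insertion cost between consecutive stops i–j is d(i,#104) + d(#104,j) − d(i,j):
  between Hub and #101: 25 + 24 − 33 = 16
  between #101 and #103: 24 + 13 − 31 = 6
  between #103 and #102: 13 + 19 − 6 = 26
  between #102 and Hub: 19 + 25 − 24 = 20
Cheapest insertion is between #101 and #103, adding 6.
New total = 94 + 6 = 100.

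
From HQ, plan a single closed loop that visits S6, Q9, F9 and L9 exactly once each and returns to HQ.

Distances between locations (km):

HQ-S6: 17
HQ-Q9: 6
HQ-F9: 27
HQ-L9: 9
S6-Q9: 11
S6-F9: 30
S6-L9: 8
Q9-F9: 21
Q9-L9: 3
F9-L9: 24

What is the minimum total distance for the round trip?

There are 12 distinct closed tours to check (reversals are equivalent).
HQ → S6 → Q9 → F9 → L9 → HQ: 17+11+21+24+9 = 82
HQ → S6 → Q9 → L9 → F9 → HQ: 17+11+3+24+27 = 82
HQ → S6 → F9 → Q9 → L9 → HQ: 17+30+21+3+9 = 80
HQ → S6 → F9 → L9 → Q9 → HQ: 17+30+24+3+6 = 80
HQ → S6 → L9 → Q9 → F9 → HQ: 17+8+3+21+27 = 76
HQ → S6 → L9 → F9 → Q9 → HQ: 17+8+24+21+6 = 76
HQ → Q9 → S6 → F9 → L9 → HQ: 6+11+30+24+9 = 80
HQ → Q9 → S6 → L9 → F9 → HQ: 6+11+8+24+27 = 76
HQ → Q9 → F9 → S6 → L9 → HQ: 6+21+30+8+9 = 74
HQ → Q9 → L9 → S6 → F9 → HQ: 6+3+8+30+27 = 74
HQ → F9 → S6 → Q9 → L9 → HQ: 27+30+11+3+9 = 80
HQ → F9 → Q9 → S6 → L9 → HQ: 27+21+11+8+9 = 76
The minimum is 74.
One optimal route: HQ → Q9 → F9 → S6 → L9 → HQ (or its reverse).

74 km — the shortest possible round trip.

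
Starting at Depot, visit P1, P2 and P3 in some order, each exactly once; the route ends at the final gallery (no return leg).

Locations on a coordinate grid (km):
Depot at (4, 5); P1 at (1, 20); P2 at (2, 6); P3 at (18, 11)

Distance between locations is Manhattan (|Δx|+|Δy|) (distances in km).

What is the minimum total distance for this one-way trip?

Shortest open route: 44 km.

There are 3! = 6 possible orderings.
Depot→P1→P2→P3: 18+15+21 = 54
Depot→P1→P3→P2: 18+26+21 = 65
Depot→P2→P1→P3: 3+15+26 = 44
Depot→P2→P3→P1: 3+21+26 = 50
Depot→P3→P1→P2: 20+26+15 = 61
Depot→P3→P2→P1: 20+21+15 = 56
The minimum is 44.
One shortest path: Depot → P2 → P1 → P3.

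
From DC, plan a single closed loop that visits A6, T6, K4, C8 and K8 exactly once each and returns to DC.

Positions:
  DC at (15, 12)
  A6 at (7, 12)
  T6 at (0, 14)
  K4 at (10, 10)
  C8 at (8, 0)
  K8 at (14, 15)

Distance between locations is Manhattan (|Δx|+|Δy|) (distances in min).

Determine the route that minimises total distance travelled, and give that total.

60 min — the shortest possible round trip.

There are 60 distinct closed tours to check (reversals are equivalent).
DC→A6→T6→K4→C8→K8→DC: 8+9+14+12+21+4 = 68
DC→A6→T6→K4→K8→C8→DC: 8+9+14+9+21+19 = 80
DC→A6→T6→C8→K4→K8→DC: 8+9+22+12+9+4 = 64
DC→A6→T6→C8→K8→K4→DC: 8+9+22+21+9+7 = 76
DC→A6→T6→K8→K4→C8→DC: 8+9+15+9+12+19 = 72
DC→A6→T6→K8→C8→K4→DC: 8+9+15+21+12+7 = 72
DC→A6→K4→T6→C8→K8→DC: 8+5+14+22+21+4 = 74
DC→A6→K4→T6→K8→C8→DC: 8+5+14+15+21+19 = 82
DC→A6→K4→C8→T6→K8→DC: 8+5+12+22+15+4 = 66
DC→A6→K4→C8→K8→T6→DC: 8+5+12+21+15+17 = 78
DC→A6→K4→K8→T6→C8→DC: 8+5+9+15+22+19 = 78
DC→A6→K4→K8→C8→T6→DC: 8+5+9+21+22+17 = 82
DC→A6→C8→T6→K4→K8→DC: 8+13+22+14+9+4 = 70
DC→A6→C8→T6→K8→K4→DC: 8+13+22+15+9+7 = 74
… (46 more)
DC→K4→C8→A6→T6→K8→DC: 7+12+13+9+15+4 = 60  ← best
The minimum is 60.
One optimal route: DC → K4 → C8 → A6 → T6 → K8 → DC (or its reverse).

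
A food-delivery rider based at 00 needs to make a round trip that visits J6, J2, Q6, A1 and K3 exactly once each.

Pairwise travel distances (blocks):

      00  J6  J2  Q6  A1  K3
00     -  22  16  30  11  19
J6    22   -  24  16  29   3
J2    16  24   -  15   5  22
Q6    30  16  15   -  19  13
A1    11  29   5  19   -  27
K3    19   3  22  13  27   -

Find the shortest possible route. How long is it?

00 → J6 → J2 → Q6 → A1 → K3 → 00: 22+24+15+19+27+19 = 126
00 → J6 → J2 → Q6 → K3 → A1 → 00: 22+24+15+13+27+11 = 112
00 → J6 → J2 → A1 → Q6 → K3 → 00: 22+24+5+19+13+19 = 102
00 → J6 → J2 → A1 → K3 → Q6 → 00: 22+24+5+27+13+30 = 121
00 → J6 → J2 → K3 → Q6 → A1 → 00: 22+24+22+13+19+11 = 111
00 → J6 → J2 → K3 → A1 → Q6 → 00: 22+24+22+27+19+30 = 144
00 → J6 → Q6 → J2 → A1 → K3 → 00: 22+16+15+5+27+19 = 104
00 → J6 → Q6 → J2 → K3 → A1 → 00: 22+16+15+22+27+11 = 113
00 → J6 → Q6 → A1 → J2 → K3 → 00: 22+16+19+5+22+19 = 103
00 → J6 → Q6 → A1 → K3 → J2 → 00: 22+16+19+27+22+16 = 122
00 → J6 → Q6 → K3 → J2 → A1 → 00: 22+16+13+22+5+11 = 89
00 → J6 → Q6 → K3 → A1 → J2 → 00: 22+16+13+27+5+16 = 99
00 → J6 → A1 → J2 → Q6 → K3 → 00: 22+29+5+15+13+19 = 103
00 → J6 → A1 → J2 → K3 → Q6 → 00: 22+29+5+22+13+30 = 121
… (46 more)
00 → J6 → K3 → Q6 → J2 → A1 → 00: 22+3+13+15+5+11 = 69  ← best
The minimum is 69.
One optimal route: 00 → J6 → K3 → Q6 → J2 → A1 → 00 (or its reverse).

69 blocks — the shortest possible round trip.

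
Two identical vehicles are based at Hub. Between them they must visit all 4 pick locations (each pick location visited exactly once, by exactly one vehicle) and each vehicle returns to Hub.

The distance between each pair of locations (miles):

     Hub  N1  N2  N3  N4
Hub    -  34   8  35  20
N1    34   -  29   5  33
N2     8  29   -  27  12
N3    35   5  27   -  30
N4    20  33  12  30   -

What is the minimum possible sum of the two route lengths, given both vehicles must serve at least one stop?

Minimum combined distance: 105 miles.

Check every non-empty split of the stops between the two vehicles; for each half take its own optimal tour:
  {N1} + {N2, N3, N4}: 68 + 85 = 153
  {N2} + {N1, N3, N4}: 16 + 89 = 105
  {N1, N2} + {N3, N4}: 71 + 85 = 156
  {N3} + {N1, N2, N4}: 70 + 87 = 157
  {N1, N3} + {N2, N4}: 74 + 40 = 114
  {N2, N3} + {N1, N4}: 70 + 87 = 157
  … (7 splits in total)
Best: vehicle 1 Hub → N2 → Hub = 16; vehicle 2 Hub → N1 → N3 → N4 → Hub = 89; combined 105.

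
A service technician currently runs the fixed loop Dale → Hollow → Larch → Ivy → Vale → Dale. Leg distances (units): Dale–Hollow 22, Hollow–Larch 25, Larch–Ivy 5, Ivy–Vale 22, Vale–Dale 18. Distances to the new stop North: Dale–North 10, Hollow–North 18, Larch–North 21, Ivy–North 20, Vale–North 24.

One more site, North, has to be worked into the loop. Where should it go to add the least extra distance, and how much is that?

Adding 6 by placing North on the Dale–Hollow leg.

Insertion cost between consecutive stops i–j is d(i,North) + d(North,j) − d(i,j):
  between Dale and Hollow: 10 + 18 − 22 = 6
  between Hollow and Larch: 18 + 21 − 25 = 14
  between Larch and Ivy: 21 + 20 − 5 = 36
  between Ivy and Vale: 20 + 24 − 22 = 22
  between Vale and Dale: 24 + 10 − 18 = 16
Cheapest insertion is between Dale and Hollow, adding 6.
New total = 92 + 6 = 98.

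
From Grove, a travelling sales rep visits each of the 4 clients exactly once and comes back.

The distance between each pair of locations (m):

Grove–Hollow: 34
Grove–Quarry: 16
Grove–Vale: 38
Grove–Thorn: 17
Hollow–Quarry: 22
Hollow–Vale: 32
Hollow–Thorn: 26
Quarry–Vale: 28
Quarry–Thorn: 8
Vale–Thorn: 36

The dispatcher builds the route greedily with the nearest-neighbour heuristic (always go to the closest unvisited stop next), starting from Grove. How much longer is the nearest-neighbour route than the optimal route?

3 m longer than the optimal tour.

From Grove: Quarry=16, Thorn=17, Hollow=34, Vale=38 → choose Quarry (16).
From Quarry: Thorn=8, Hollow=22, Vale=28 → choose Thorn (8).
From Thorn: Hollow=26, Vale=36 → choose Hollow (26).
From Hollow: Vale=32 → choose Vale (32).
NN route Grove → Quarry → Thorn → Hollow → Vale → Grove costs 120.
Optimal: Grove → Vale → Hollow → Quarry → Thorn → Grove costs 117 (by enumerating all 12 distinct tours).
Excess = 120 − 117 = 3.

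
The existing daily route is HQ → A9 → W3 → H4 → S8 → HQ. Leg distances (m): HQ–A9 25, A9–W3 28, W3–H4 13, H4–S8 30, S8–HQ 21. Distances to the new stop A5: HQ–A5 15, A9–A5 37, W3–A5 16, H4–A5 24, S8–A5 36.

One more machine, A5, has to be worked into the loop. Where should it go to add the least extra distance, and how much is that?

Adding 25 m by placing A5 on the A9–W3 leg.

Insertion cost between consecutive stops i–j is d(i,A5) + d(A5,j) − d(i,j):
  between HQ and A9: 15 + 37 − 25 = 27
  between A9 and W3: 37 + 16 − 28 = 25
  between W3 and H4: 16 + 24 − 13 = 27
  between H4 and S8: 24 + 36 − 30 = 30
  between S8 and HQ: 36 + 15 − 21 = 30
Cheapest insertion is between A9 and W3, adding 25.
New total = 117 + 25 = 142.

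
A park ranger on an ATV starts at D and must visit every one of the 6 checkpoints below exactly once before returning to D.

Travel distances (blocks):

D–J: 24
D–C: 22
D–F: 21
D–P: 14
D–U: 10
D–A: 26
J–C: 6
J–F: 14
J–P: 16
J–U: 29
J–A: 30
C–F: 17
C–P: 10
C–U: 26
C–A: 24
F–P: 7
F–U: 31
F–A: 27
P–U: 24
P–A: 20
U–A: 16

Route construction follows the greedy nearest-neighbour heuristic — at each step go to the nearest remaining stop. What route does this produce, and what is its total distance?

D → [U:10 / P:14 / F:21 / C:22 / J:24 / A:26] → U (10)
U → [A:16 / P:24 / C:26 / J:29 / F:31] → A (16)
A → [P:20 / C:24 / F:27 / J:30] → P (20)
P → [F:7 / C:10 / J:16] → F (7)
F → [J:14 / C:17] → J (14)
J → [C:6] → C (6)
Return C→D: 22.
Total = 10 + 16 + 20 + 7 + 14 + 6 + 22 = 95.

95 blocks along D → U → A → P → F → J → C → D.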